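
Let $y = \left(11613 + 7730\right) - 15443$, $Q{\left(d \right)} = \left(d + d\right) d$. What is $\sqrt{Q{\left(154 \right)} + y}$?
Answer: $2 \sqrt{12833} \approx 226.57$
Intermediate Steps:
$Q{\left(d \right)} = 2 d^{2}$ ($Q{\left(d \right)} = 2 d d = 2 d^{2}$)
$y = 3900$ ($y = 19343 - 15443 = 3900$)
$\sqrt{Q{\left(154 \right)} + y} = \sqrt{2 \cdot 154^{2} + 3900} = \sqrt{2 \cdot 23716 + 3900} = \sqrt{47432 + 3900} = \sqrt{51332} = 2 \sqrt{12833}$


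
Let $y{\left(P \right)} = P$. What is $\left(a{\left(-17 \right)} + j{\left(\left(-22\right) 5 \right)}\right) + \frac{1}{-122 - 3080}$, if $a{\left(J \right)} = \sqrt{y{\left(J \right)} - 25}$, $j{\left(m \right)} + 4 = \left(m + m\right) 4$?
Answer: $- \frac{2830569}{3202} + i \sqrt{42} \approx -884.0 + 6.4807 i$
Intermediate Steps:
$j{\left(m \right)} = -4 + 8 m$ ($j{\left(m \right)} = -4 + \left(m + m\right) 4 = -4 + 2 m 4 = -4 + 8 m$)
$a{\left(J \right)} = \sqrt{-25 + J}$ ($a{\left(J \right)} = \sqrt{J - 25} = \sqrt{-25 + J}$)
$\left(a{\left(-17 \right)} + j{\left(\left(-22\right) 5 \right)}\right) + \frac{1}{-122 - 3080} = \left(\sqrt{-25 - 17} + \left(-4 + 8 \left(\left(-22\right) 5\right)\right)\right) + \frac{1}{-122 - 3080} = \left(\sqrt{-42} + \left(-4 + 8 \left(-110\right)\right)\right) + \frac{1}{-3202} = \left(i \sqrt{42} - 884\right) - \frac{1}{3202} = \left(-884 + i \sqrt{42}\right) - \frac{1}{3202} = - \frac{2830569}{3202} + i \sqrt{42}$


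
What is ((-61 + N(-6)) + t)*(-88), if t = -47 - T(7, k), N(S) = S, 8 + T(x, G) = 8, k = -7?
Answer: 10032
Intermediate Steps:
T(x, G) = 0 (T(x, G) = -8 + 8 = 0)
t = -47 (t = -47 - 1*0 = -47 + 0 = -47)
((-61 + N(-6)) + t)*(-88) = ((-61 - 6) - 47)*(-88) = (-67 - 47)*(-88) = -114*(-88) = 10032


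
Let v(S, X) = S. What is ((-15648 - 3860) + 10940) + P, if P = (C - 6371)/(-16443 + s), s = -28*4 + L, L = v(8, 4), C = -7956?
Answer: -141760369/16547 ≈ -8567.1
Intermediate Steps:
L = 8
s = -104 (s = -28*4 + 8 = -112 + 8 = -104)
P = 14327/16547 (P = (-7956 - 6371)/(-16443 - 104) = -14327/(-16547) = -14327*(-1/16547) = 14327/16547 ≈ 0.86584)
((-15648 - 3860) + 10940) + P = ((-15648 - 3860) + 10940) + 14327/16547 = (-19508 + 10940) + 14327/16547 = -8568 + 14327/16547 = -141760369/16547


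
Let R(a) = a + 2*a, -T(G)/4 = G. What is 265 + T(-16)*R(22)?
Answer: 4489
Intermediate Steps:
T(G) = -4*G
R(a) = 3*a
265 + T(-16)*R(22) = 265 + (-4*(-16))*(3*22) = 265 + 64*66 = 265 + 4224 = 4489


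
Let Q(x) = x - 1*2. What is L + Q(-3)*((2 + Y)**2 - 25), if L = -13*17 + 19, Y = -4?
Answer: -97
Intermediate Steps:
Q(x) = -2 + x (Q(x) = x - 2 = -2 + x)
L = -202 (L = -221 + 19 = -202)
L + Q(-3)*((2 + Y)**2 - 25) = -202 + (-2 - 3)*((2 - 4)**2 - 25) = -202 - 5*((-2)**2 - 25) = -202 - 5*(4 - 25) = -202 - 5*(-21) = -202 + 105 = -97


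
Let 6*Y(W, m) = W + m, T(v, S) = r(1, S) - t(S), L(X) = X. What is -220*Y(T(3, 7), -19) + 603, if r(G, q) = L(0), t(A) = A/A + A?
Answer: 1593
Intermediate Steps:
t(A) = 1 + A
r(G, q) = 0
T(v, S) = -1 - S (T(v, S) = 0 - (1 + S) = 0 + (-1 - S) = -1 - S)
Y(W, m) = W/6 + m/6 (Y(W, m) = (W + m)/6 = W/6 + m/6)
-220*Y(T(3, 7), -19) + 603 = -220*((-1 - 1*7)/6 + (⅙)*(-19)) + 603 = -220*((-1 - 7)/6 - 19/6) + 603 = -220*((⅙)*(-8) - 19/6) + 603 = -220*(-4/3 - 19/6) + 603 = -220*(-9/2) + 603 = 990 + 603 = 1593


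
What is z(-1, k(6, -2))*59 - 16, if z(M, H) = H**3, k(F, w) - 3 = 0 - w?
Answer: 7359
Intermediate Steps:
k(F, w) = 3 - w (k(F, w) = 3 + (0 - w) = 3 - w)
z(-1, k(6, -2))*59 - 16 = (3 - 1*(-2))**3*59 - 16 = (3 + 2)**3*59 - 16 = 5**3*59 - 16 = 125*59 - 16 = 7375 - 16 = 7359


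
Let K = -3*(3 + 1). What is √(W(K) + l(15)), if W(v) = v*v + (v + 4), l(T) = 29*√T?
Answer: √(136 + 29*√15) ≈ 15.758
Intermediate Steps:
K = -12 (K = -3*4 = -12)
W(v) = 4 + v + v² (W(v) = v² + (4 + v) = 4 + v + v²)
√(W(K) + l(15)) = √((4 - 12 + (-12)²) + 29*√15) = √((4 - 12 + 144) + 29*√15) = √(136 + 29*√15)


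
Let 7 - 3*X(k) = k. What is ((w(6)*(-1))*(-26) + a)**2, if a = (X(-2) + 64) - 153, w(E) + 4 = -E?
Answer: 119716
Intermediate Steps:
X(k) = 7/3 - k/3
w(E) = -4 - E
a = -86 (a = ((7/3 - 1/3*(-2)) + 64) - 153 = ((7/3 + 2/3) + 64) - 153 = (3 + 64) - 153 = 67 - 153 = -86)
((w(6)*(-1))*(-26) + a)**2 = (((-4 - 1*6)*(-1))*(-26) - 86)**2 = (((-4 - 6)*(-1))*(-26) - 86)**2 = (-10*(-1)*(-26) - 86)**2 = (10*(-26) - 86)**2 = (-260 - 86)**2 = (-346)**2 = 119716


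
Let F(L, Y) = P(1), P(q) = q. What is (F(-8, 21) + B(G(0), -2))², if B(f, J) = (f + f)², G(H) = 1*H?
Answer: 1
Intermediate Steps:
F(L, Y) = 1
G(H) = H
B(f, J) = 4*f² (B(f, J) = (2*f)² = 4*f²)
(F(-8, 21) + B(G(0), -2))² = (1 + 4*0²)² = (1 + 4*0)² = (1 + 0)² = 1² = 1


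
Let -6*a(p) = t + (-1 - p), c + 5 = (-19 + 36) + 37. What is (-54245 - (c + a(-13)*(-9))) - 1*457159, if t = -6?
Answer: -511462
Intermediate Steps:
c = 49 (c = -5 + ((-19 + 36) + 37) = -5 + (17 + 37) = -5 + 54 = 49)
a(p) = 7/6 + p/6 (a(p) = -(-6 + (-1 - p))/6 = -(-7 - p)/6 = 7/6 + p/6)
(-54245 - (c + a(-13)*(-9))) - 1*457159 = (-54245 - (49 + (7/6 + (⅙)*(-13))*(-9))) - 1*457159 = (-54245 - (49 + (7/6 - 13/6)*(-9))) - 457159 = (-54245 - (49 - 1*(-9))) - 457159 = (-54245 - (49 + 9)) - 457159 = (-54245 - 1*58) - 457159 = (-54245 - 58) - 457159 = -54303 - 457159 = -511462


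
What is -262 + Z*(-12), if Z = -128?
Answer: 1274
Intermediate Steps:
-262 + Z*(-12) = -262 - 128*(-12) = -262 + 1536 = 1274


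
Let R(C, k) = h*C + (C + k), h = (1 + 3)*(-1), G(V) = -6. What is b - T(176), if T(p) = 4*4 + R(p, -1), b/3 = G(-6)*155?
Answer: -2277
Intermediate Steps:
b = -2790 (b = 3*(-6*155) = 3*(-930) = -2790)
h = -4 (h = 4*(-1) = -4)
R(C, k) = k - 3*C (R(C, k) = -4*C + (C + k) = k - 3*C)
T(p) = 15 - 3*p (T(p) = 4*4 + (-1 - 3*p) = 16 + (-1 - 3*p) = 15 - 3*p)
b - T(176) = -2790 - (15 - 3*176) = -2790 - (15 - 528) = -2790 - 1*(-513) = -2790 + 513 = -2277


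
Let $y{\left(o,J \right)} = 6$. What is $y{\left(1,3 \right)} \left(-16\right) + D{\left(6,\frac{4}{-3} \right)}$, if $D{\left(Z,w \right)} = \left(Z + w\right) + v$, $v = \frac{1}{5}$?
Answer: $- \frac{1367}{15} \approx -91.133$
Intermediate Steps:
$v = \frac{1}{5} \approx 0.2$
$D{\left(Z,w \right)} = \frac{1}{5} + Z + w$ ($D{\left(Z,w \right)} = \left(Z + w\right) + \frac{1}{5} = \frac{1}{5} + Z + w$)
$y{\left(1,3 \right)} \left(-16\right) + D{\left(6,\frac{4}{-3} \right)} = 6 \left(-16\right) + \left(\frac{1}{5} + 6 + \frac{4}{-3}\right) = -96 + \left(\frac{1}{5} + 6 + 4 \left(- \frac{1}{3}\right)\right) = -96 + \left(\frac{1}{5} + 6 - \frac{4}{3}\right) = -96 + \frac{73}{15} = - \frac{1367}{15}$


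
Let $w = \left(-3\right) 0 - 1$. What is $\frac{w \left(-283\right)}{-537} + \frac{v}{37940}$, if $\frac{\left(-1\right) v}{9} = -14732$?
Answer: $\frac{15115684}{5093445} \approx 2.9677$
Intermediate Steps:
$v = 132588$ ($v = \left(-9\right) \left(-14732\right) = 132588$)
$w = -1$ ($w = 0 - 1 = -1$)
$\frac{w \left(-283\right)}{-537} + \frac{v}{37940} = \frac{\left(-1\right) \left(-283\right)}{-537} + \frac{132588}{37940} = 283 \left(- \frac{1}{537}\right) + 132588 \cdot \frac{1}{37940} = - \frac{283}{537} + \frac{33147}{9485} = \frac{15115684}{5093445}$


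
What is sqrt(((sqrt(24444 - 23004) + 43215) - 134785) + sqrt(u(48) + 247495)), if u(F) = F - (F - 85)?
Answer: sqrt(-91570 + 2*sqrt(61895) + 12*sqrt(10)) ≈ 301.72*I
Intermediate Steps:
u(F) = 85 (u(F) = F - (-85 + F) = F + (85 - F) = 85)
sqrt(((sqrt(24444 - 23004) + 43215) - 134785) + sqrt(u(48) + 247495)) = sqrt(((sqrt(24444 - 23004) + 43215) - 134785) + sqrt(85 + 247495)) = sqrt(((sqrt(1440) + 43215) - 134785) + sqrt(247580)) = sqrt(((12*sqrt(10) + 43215) - 134785) + 2*sqrt(61895)) = sqrt(((43215 + 12*sqrt(10)) - 134785) + 2*sqrt(61895)) = sqrt((-91570 + 12*sqrt(10)) + 2*sqrt(61895)) = sqrt(-91570 + 2*sqrt(61895) + 12*sqrt(10))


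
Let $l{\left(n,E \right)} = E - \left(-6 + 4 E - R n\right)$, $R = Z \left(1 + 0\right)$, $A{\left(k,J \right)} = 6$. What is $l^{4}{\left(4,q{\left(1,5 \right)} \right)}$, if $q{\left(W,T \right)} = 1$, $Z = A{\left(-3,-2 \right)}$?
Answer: $531441$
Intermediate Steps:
$Z = 6$
$R = 6$ ($R = 6 \left(1 + 0\right) = 6 \cdot 1 = 6$)
$l{\left(n,E \right)} = 6 - 3 E + 6 n$ ($l{\left(n,E \right)} = E - \left(-6 - 6 n + 4 E\right) = E + \left(6 - 4 E + 6 n\right) = 6 - 3 E + 6 n$)
$l^{4}{\left(4,q{\left(1,5 \right)} \right)} = \left(6 - 3 + 6 \cdot 4\right)^{4} = \left(6 - 3 + 24\right)^{4} = 27^{4} = 531441$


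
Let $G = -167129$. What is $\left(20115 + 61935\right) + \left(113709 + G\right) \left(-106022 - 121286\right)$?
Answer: $12142875410$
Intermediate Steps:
$\left(20115 + 61935\right) + \left(113709 + G\right) \left(-106022 - 121286\right) = \left(20115 + 61935\right) + \left(113709 - 167129\right) \left(-106022 - 121286\right) = 82050 - -12142793360 = 82050 + 12142793360 = 12142875410$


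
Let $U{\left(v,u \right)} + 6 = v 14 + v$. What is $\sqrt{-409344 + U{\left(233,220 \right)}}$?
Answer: $3 i \sqrt{45095} \approx 637.07 i$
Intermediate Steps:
$U{\left(v,u \right)} = -6 + 15 v$ ($U{\left(v,u \right)} = -6 + \left(v 14 + v\right) = -6 + \left(14 v + v\right) = -6 + 15 v$)
$\sqrt{-409344 + U{\left(233,220 \right)}} = \sqrt{-409344 + \left(-6 + 15 \cdot 233\right)} = \sqrt{-409344 + \left(-6 + 3495\right)} = \sqrt{-409344 + 3489} = \sqrt{-405855} = 3 i \sqrt{45095}$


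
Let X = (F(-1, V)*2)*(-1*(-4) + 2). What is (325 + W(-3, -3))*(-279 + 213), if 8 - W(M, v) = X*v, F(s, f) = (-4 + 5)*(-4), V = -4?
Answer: -12474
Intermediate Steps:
F(s, f) = -4 (F(s, f) = 1*(-4) = -4)
X = -48 (X = (-4*2)*(-1*(-4) + 2) = -8*(4 + 2) = -8*6 = -48)
W(M, v) = 8 + 48*v (W(M, v) = 8 - (-48)*v = 8 + 48*v)
(325 + W(-3, -3))*(-279 + 213) = (325 + (8 + 48*(-3)))*(-279 + 213) = (325 + (8 - 144))*(-66) = (325 - 136)*(-66) = 189*(-66) = -12474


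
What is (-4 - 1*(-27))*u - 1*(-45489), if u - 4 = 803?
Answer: 64050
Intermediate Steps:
u = 807 (u = 4 + 803 = 807)
(-4 - 1*(-27))*u - 1*(-45489) = (-4 - 1*(-27))*807 - 1*(-45489) = (-4 + 27)*807 + 45489 = 23*807 + 45489 = 18561 + 45489 = 64050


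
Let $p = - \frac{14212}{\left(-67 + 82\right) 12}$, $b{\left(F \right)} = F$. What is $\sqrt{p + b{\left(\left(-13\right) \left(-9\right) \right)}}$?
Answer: $\frac{4 \sqrt{535}}{15} \approx 6.168$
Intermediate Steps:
$p = - \frac{3553}{45}$ ($p = - \frac{14212}{15 \cdot 12} = - \frac{14212}{180} = \left(-14212\right) \frac{1}{180} = - \frac{3553}{45} \approx -78.956$)
$\sqrt{p + b{\left(\left(-13\right) \left(-9\right) \right)}} = \sqrt{- \frac{3553}{45} - -117} = \sqrt{- \frac{3553}{45} + 117} = \sqrt{\frac{1712}{45}} = \frac{4 \sqrt{535}}{15}$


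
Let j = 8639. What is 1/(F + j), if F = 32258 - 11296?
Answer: 1/29601 ≈ 3.3783e-5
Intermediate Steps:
F = 20962
1/(F + j) = 1/(20962 + 8639) = 1/29601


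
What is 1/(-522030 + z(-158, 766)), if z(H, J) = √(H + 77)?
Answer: -174010/90838440327 - I/30279480109 ≈ -1.9156e-6 - 3.3026e-11*I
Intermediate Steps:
z(H, J) = √(77 + H)
1/(-522030 + z(-158, 766)) = 1/(-522030 + √(77 - 158)) = 1/(-522030 + √(-81)) = 1/(-522030 + 9*I) = (-522030 - 9*I)/272515320981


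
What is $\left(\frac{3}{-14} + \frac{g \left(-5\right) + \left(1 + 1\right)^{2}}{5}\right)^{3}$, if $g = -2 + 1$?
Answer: $\frac{1367631}{343000} \approx 3.9873$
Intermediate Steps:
$g = -1$
$\left(\frac{3}{-14} + \frac{g \left(-5\right) + \left(1 + 1\right)^{2}}{5}\right)^{3} = \left(\frac{3}{-14} + \frac{\left(-1\right) \left(-5\right) + \left(1 + 1\right)^{2}}{5}\right)^{3} = \left(3 \left(- \frac{1}{14}\right) + \left(5 + 2^{2}\right) \frac{1}{5}\right)^{3} = \left(- \frac{3}{14} + \left(5 + 4\right) \frac{1}{5}\right)^{3} = \left(- \frac{3}{14} + 9 \cdot \frac{1}{5}\right)^{3} = \left(- \frac{3}{14} + \frac{9}{5}\right)^{3} = \left(\frac{111}{70}\right)^{3} = \frac{1367631}{343000}$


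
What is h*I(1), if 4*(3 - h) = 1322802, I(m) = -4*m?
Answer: 1322790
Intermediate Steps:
h = -661395/2 (h = 3 - ¼*1322802 = 3 - 661401/2 = -661395/2 ≈ -3.3070e+5)
h*I(1) = -(-1322790) = -661395/2*(-4) = 1322790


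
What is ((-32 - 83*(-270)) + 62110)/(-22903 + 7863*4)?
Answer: 84488/8549 ≈ 9.8828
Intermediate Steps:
((-32 - 83*(-270)) + 62110)/(-22903 + 7863*4) = ((-32 + 22410) + 62110)/(-22903 + 31452) = (22378 + 62110)/8549 = 84488*(1/8549) = 84488/8549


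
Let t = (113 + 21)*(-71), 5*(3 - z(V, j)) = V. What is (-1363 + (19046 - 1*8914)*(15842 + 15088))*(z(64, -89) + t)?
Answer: -14922908743743/5 ≈ -2.9846e+12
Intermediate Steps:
z(V, j) = 3 - V/5
t = -9514 (t = 134*(-71) = -9514)
(-1363 + (19046 - 1*8914)*(15842 + 15088))*(z(64, -89) + t) = (-1363 + (19046 - 1*8914)*(15842 + 15088))*((3 - 1/5*64) - 9514) = (-1363 + (19046 - 8914)*30930)*((3 - 64/5) - 9514) = (-1363 + 10132*30930)*(-49/5 - 9514) = (-1363 + 313382760)*(-47619/5) = 313381397*(-47619/5) = -14922908743743/5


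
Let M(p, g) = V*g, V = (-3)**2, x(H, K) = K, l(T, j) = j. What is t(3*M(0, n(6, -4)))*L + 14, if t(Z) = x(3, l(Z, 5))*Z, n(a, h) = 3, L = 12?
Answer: 4874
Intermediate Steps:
V = 9
M(p, g) = 9*g
t(Z) = 5*Z
t(3*M(0, n(6, -4)))*L + 14 = (5*(3*(9*3)))*12 + 14 = (5*(3*27))*12 + 14 = (5*81)*12 + 14 = 405*12 + 14 = 4860 + 14 = 4874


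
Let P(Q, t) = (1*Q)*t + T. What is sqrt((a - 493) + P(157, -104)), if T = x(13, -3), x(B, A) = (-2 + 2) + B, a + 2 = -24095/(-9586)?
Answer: I*sqrt(1544463392090)/9586 ≈ 129.64*I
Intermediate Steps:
a = 4923/9586 (a = -2 - 24095/(-9586) = -2 - 24095*(-1/9586) = -2 + 24095/9586 = 4923/9586 ≈ 0.51356)
x(B, A) = B (x(B, A) = 0 + B = B)
T = 13
P(Q, t) = 13 + Q*t (P(Q, t) = (1*Q)*t + 13 = Q*t + 13 = 13 + Q*t)
sqrt((a - 493) + P(157, -104)) = sqrt((4923/9586 - 493) + (13 + 157*(-104))) = sqrt(-4720975/9586 + (13 - 16328)) = sqrt(-4720975/9586 - 16315) = sqrt(-161116565/9586) = I*sqrt(1544463392090)/9586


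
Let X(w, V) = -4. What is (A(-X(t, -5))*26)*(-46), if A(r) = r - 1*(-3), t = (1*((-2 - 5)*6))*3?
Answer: -8372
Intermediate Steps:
t = -126 (t = (1*(-7*6))*3 = (1*(-42))*3 = -42*3 = -126)
A(r) = 3 + r (A(r) = r + 3 = 3 + r)
(A(-X(t, -5))*26)*(-46) = ((3 - 1*(-4))*26)*(-46) = ((3 + 4)*26)*(-46) = (7*26)*(-46) = 182*(-46) = -8372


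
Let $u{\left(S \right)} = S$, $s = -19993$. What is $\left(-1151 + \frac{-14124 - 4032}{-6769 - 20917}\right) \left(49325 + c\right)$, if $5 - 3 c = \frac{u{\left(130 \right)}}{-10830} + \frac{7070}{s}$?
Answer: $- \frac{51023300875087508885}{899203308651} \approx -5.6743 \cdot 10^{7}$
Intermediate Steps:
$c = \frac{116178814}{64957257}$ ($c = \frac{5}{3} - \frac{\frac{130}{-10830} + \frac{7070}{-19993}}{3} = \frac{5}{3} - \frac{130 \left(- \frac{1}{10830}\right) + 7070 \left(- \frac{1}{19993}\right)}{3} = \frac{5}{3} - \frac{- \frac{13}{1083} - \frac{7070}{19993}}{3} = \frac{5}{3} - - \frac{7916719}{64957257} = \frac{5}{3} + \frac{7916719}{64957257} = \frac{116178814}{64957257} \approx 1.7885$)
$\left(-1151 + \frac{-14124 - 4032}{-6769 - 20917}\right) \left(49325 + c\right) = \left(-1151 + \frac{-14124 - 4032}{-6769 - 20917}\right) \left(49325 + \frac{116178814}{64957257}\right) = \left(-1151 - \frac{18156}{-27686}\right) \frac{3204132880339}{64957257} = \left(-1151 - - \frac{9078}{13843}\right) \frac{3204132880339}{64957257} = \left(-1151 + \frac{9078}{13843}\right) \frac{3204132880339}{64957257} = \left(- \frac{15924215}{13843}\right) \frac{3204132880339}{64957257} = - \frac{51023300875087508885}{899203308651}$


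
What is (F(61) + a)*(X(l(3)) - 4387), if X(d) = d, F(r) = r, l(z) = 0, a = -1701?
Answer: 7194680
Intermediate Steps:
(F(61) + a)*(X(l(3)) - 4387) = (61 - 1701)*(0 - 4387) = -1640*(-4387) = 7194680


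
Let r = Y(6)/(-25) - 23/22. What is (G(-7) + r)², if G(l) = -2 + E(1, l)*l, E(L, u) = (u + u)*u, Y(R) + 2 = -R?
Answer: 143488682401/302500 ≈ 4.7434e+5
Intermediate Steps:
Y(R) = -2 - R
E(L, u) = 2*u² (E(L, u) = (2*u)*u = 2*u²)
G(l) = -2 + 2*l³ (G(l) = -2 + (2*l²)*l = -2 + 2*l³)
r = -399/550 (r = (-2 - 1*6)/(-25) - 23/22 = (-2 - 6)*(-1/25) - 23*1/22 = -8*(-1/25) - 23/22 = 8/25 - 23/22 = -399/550 ≈ -0.72545)
(G(-7) + r)² = ((-2 + 2*(-7)³) - 399/550)² = ((-2 + 2*(-343)) - 399/550)² = ((-2 - 686) - 399/550)² = (-688 - 399/550)² = (-378799/550)² = 143488682401/302500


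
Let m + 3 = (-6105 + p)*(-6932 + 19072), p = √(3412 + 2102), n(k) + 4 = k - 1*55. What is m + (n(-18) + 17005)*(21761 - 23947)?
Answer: -111119311 + 12140*√5514 ≈ -1.1022e+8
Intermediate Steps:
n(k) = -59 + k (n(k) = -4 + (k - 1*55) = -4 + (k - 55) = -4 + (-55 + k) = -59 + k)
p = √5514 ≈ 74.256
m = -74114703 + 12140*√5514 (m = -3 + (-6105 + √5514)*(-6932 + 19072) = -3 + (-6105 + √5514)*12140 = -3 + (-74114700 + 12140*√5514) = -74114703 + 12140*√5514 ≈ -7.3213e+7)
m + (n(-18) + 17005)*(21761 - 23947) = (-74114703 + 12140*√5514) + ((-59 - 18) + 17005)*(21761 - 23947) = (-74114703 + 12140*√5514) + (-77 + 17005)*(-2186) = (-74114703 + 12140*√5514) + 16928*(-2186) = (-74114703 + 12140*√5514) - 37004608 = -111119311 + 12140*√5514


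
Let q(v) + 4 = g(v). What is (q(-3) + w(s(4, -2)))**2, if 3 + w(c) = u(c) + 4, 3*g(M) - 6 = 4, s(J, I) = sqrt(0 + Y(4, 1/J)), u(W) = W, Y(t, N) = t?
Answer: 49/9 ≈ 5.4444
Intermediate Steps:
s(J, I) = 2 (s(J, I) = sqrt(0 + 4) = sqrt(4) = 2)
g(M) = 10/3 (g(M) = 2 + (1/3)*4 = 2 + 4/3 = 10/3)
q(v) = -2/3 (q(v) = -4 + 10/3 = -2/3)
w(c) = 1 + c (w(c) = -3 + (c + 4) = -3 + (4 + c) = 1 + c)
(q(-3) + w(s(4, -2)))**2 = (-2/3 + (1 + 2))**2 = (-2/3 + 3)**2 = (7/3)**2 = 49/9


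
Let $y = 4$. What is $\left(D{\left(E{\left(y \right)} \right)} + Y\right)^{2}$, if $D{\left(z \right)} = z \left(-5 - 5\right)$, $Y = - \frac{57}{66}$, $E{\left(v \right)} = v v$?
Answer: $\frac{12524521}{484} \approx 25877.0$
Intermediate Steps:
$E{\left(v \right)} = v^{2}$
$Y = - \frac{19}{22}$ ($Y = \left(-57\right) \frac{1}{66} = - \frac{19}{22} \approx -0.86364$)
$D{\left(z \right)} = - 10 z$ ($D{\left(z \right)} = z \left(-10\right) = - 10 z$)
$\left(D{\left(E{\left(y \right)} \right)} + Y\right)^{2} = \left(- 10 \cdot 4^{2} - \frac{19}{22}\right)^{2} = \left(\left(-10\right) 16 - \frac{19}{22}\right)^{2} = \left(-160 - \frac{19}{22}\right)^{2} = \left(- \frac{3539}{22}\right)^{2} = \frac{12524521}{484}$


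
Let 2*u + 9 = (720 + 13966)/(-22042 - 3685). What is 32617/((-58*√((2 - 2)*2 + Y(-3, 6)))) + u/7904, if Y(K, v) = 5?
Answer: -246229/406692416 - 32617*√5/290 ≈ -251.50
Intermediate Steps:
u = -246229/51454 (u = -9/2 + ((720 + 13966)/(-22042 - 3685))/2 = -9/2 + (14686/(-25727))/2 = -9/2 + (14686*(-1/25727))/2 = -9/2 + (½)*(-14686/25727) = -9/2 - 7343/25727 = -246229/51454 ≈ -4.7854)
32617/((-58*√((2 - 2)*2 + Y(-3, 6)))) + u/7904 = 32617/((-58*√((2 - 2)*2 + 5))) - 246229/51454/7904 = 32617/((-58*√(0*2 + 5))) - 246229/51454*1/7904 = 32617/((-58*√(0 + 5))) - 246229/406692416 = 32617/((-58*√5)) - 246229/406692416 = 32617*(-√5/290) - 246229/406692416 = -32617*√5/290 - 246229/406692416 = -246229/406692416 - 32617*√5/290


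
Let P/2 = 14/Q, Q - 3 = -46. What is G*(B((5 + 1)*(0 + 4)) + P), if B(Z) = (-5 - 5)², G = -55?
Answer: -234960/43 ≈ -5464.2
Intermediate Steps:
Q = -43 (Q = 3 - 46 = -43)
B(Z) = 100 (B(Z) = (-10)² = 100)
P = -28/43 (P = 2*(14/(-43)) = 2*(14*(-1/43)) = 2*(-14/43) = -28/43 ≈ -0.65116)
G*(B((5 + 1)*(0 + 4)) + P) = -55*(100 - 28/43) = -55*4272/43 = -234960/43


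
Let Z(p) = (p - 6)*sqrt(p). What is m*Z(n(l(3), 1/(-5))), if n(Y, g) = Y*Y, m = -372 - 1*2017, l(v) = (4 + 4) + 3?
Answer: -3022085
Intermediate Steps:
l(v) = 11 (l(v) = 8 + 3 = 11)
m = -2389 (m = -372 - 2017 = -2389)
n(Y, g) = Y**2
Z(p) = sqrt(p)*(-6 + p) (Z(p) = (-6 + p)*sqrt(p) = sqrt(p)*(-6 + p))
m*Z(n(l(3), 1/(-5))) = -2389*sqrt(11**2)*(-6 + 11**2) = -2389*sqrt(121)*(-6 + 121) = -26279*115 = -2389*1265 = -3022085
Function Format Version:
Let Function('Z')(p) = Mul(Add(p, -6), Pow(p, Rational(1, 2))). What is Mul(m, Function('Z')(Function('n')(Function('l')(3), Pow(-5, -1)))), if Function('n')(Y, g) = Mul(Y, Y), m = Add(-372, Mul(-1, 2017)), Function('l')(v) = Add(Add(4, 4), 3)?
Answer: -3022085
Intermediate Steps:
Function('l')(v) = 11 (Function('l')(v) = Add(8, 3) = 11)
m = -2389 (m = Add(-372, -2017) = -2389)
Function('n')(Y, g) = Pow(Y, 2)
Function('Z')(p) = Mul(Pow(p, Rational(1, 2)), Add(-6, p)) (Function('Z')(p) = Mul(Add(-6, p), Pow(p, Rational(1, 2))) = Mul(Pow(p, Rational(1, 2)), Add(-6, p)))
Mul(m, Function('Z')(Function('n')(Function('l')(3), Pow(-5, -1)))) = Mul(-2389, Mul(Pow(Pow(11, 2), Rational(1, 2)), Add(-6, Pow(11, 2)))) = Mul(-2389, Mul(Pow(121, Rational(1, 2)), Add(-6, 121))) = Mul(-2389, Mul(11, 115)) = Mul(-2389, 1265) = -3022085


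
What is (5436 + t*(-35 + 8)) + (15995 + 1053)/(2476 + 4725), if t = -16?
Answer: 42272516/7201 ≈ 5870.4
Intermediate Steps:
(5436 + t*(-35 + 8)) + (15995 + 1053)/(2476 + 4725) = (5436 - 16*(-35 + 8)) + (15995 + 1053)/(2476 + 4725) = (5436 - 16*(-27)) + 17048/7201 = (5436 + 432) + 17048*(1/7201) = 5868 + 17048/7201 = 42272516/7201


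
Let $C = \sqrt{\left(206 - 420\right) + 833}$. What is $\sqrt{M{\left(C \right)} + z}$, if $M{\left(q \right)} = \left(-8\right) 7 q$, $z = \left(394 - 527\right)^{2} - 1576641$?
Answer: $2 \sqrt{-389738 - 14 \sqrt{619}} \approx 1249.1 i$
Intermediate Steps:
$C = \sqrt{619}$ ($C = \sqrt{-214 + 833} = \sqrt{619} \approx 24.88$)
$z = -1558952$ ($z = \left(-133\right)^{2} - 1576641 = 17689 - 1576641 = -1558952$)
$M{\left(q \right)} = - 56 q$
$\sqrt{M{\left(C \right)} + z} = \sqrt{- 56 \sqrt{619} - 1558952} = \sqrt{-1558952 - 56 \sqrt{619}}$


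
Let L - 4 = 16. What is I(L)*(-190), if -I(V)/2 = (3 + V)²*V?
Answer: 4020400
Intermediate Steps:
L = 20 (L = 4 + 16 = 20)
I(V) = -2*V*(3 + V)² (I(V) = -2*(3 + V)²*V = -2*V*(3 + V)²)
I(L)*(-190) = -2*20*(3 + 20)²*(-190) = -2*20*23²*(-190) = -2*20*529*(-190) = -21160*(-190) = 4020400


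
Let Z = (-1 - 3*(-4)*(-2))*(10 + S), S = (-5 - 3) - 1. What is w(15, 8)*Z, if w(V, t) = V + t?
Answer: -575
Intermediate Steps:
S = -9 (S = -8 - 1 = -9)
Z = -25 (Z = (-1 - 3*(-4)*(-2))*(10 - 9) = (-1 + 12*(-2))*1 = (-1 - 24)*1 = -25*1 = -25)
w(15, 8)*Z = (15 + 8)*(-25) = 23*(-25) = -575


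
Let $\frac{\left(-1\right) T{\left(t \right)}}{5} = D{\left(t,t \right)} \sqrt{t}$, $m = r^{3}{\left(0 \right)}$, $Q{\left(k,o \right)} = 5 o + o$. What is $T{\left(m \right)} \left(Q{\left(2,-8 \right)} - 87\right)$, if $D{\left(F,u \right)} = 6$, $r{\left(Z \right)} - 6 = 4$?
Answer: $40500 \sqrt{10} \approx 1.2807 \cdot 10^{5}$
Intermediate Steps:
$r{\left(Z \right)} = 10$ ($r{\left(Z \right)} = 6 + 4 = 10$)
$Q{\left(k,o \right)} = 6 o$
$m = 1000$ ($m = 10^{3} = 1000$)
$T{\left(t \right)} = - 30 \sqrt{t}$ ($T{\left(t \right)} = - 5 \cdot 6 \sqrt{t} = - 30 \sqrt{t}$)
$T{\left(m \right)} \left(Q{\left(2,-8 \right)} - 87\right) = - 30 \sqrt{1000} \left(6 \left(-8\right) - 87\right) = - 30 \cdot 10 \sqrt{10} \left(-48 - 87\right) = - 300 \sqrt{10} \left(-135\right) = 40500 \sqrt{10}$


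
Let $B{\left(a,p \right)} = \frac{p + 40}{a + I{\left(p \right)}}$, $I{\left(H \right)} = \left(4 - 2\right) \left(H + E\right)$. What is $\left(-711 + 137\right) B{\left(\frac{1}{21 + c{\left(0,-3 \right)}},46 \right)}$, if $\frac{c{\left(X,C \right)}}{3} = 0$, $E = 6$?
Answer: $- \frac{1036644}{2185} \approx -474.44$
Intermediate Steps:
$c{\left(X,C \right)} = 0$ ($c{\left(X,C \right)} = 3 \cdot 0 = 0$)
$I{\left(H \right)} = 12 + 2 H$ ($I{\left(H \right)} = \left(4 - 2\right) \left(H + 6\right) = 2 \left(6 + H\right) = 12 + 2 H$)
$B{\left(a,p \right)} = \frac{40 + p}{12 + a + 2 p}$ ($B{\left(a,p \right)} = \frac{p + 40}{a + \left(12 + 2 p\right)} = \frac{40 + p}{12 + a + 2 p}$)
$\left(-711 + 137\right) B{\left(\frac{1}{21 + c{\left(0,-3 \right)}},46 \right)} = \left(-711 + 137\right) \frac{40 + 46}{12 + \frac{1}{21 + 0} + 2 \cdot 46} = - 574 \frac{1}{12 + \frac{1}{21} + 92} \cdot 86 = - 574 \frac{1}{\frac{2185}{21}} \cdot 86 = - 574 \cdot \frac{21}{2185} \cdot 86 = \left(-574\right) \frac{1806}{2185} = - \frac{1036644}{2185}$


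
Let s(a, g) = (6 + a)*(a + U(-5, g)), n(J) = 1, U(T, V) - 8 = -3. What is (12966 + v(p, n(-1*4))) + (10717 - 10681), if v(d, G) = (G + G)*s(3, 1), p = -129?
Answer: 13146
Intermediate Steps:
U(T, V) = 5 (U(T, V) = 8 - 3 = 5)
s(a, g) = (5 + a)*(6 + a) (s(a, g) = (6 + a)*(a + 5) = (6 + a)*(5 + a) = (5 + a)*(6 + a))
v(d, G) = 144*G (v(d, G) = (G + G)*(30 + 3² + 11*3) = (2*G)*(30 + 9 + 33) = (2*G)*72 = 144*G)
(12966 + v(p, n(-1*4))) + (10717 - 10681) = (12966 + 144*1) + (10717 - 10681) = (12966 + 144) + 36 = 13110 + 36 = 13146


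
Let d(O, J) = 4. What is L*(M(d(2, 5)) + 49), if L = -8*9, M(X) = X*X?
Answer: -4680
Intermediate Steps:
M(X) = X²
L = -72
L*(M(d(2, 5)) + 49) = -72*(4² + 49) = -72*(16 + 49) = -72*65 = -4680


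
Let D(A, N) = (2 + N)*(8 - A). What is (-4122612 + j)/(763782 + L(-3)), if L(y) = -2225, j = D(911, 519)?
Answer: -4593075/761557 ≈ -6.0312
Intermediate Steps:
j = -470463 (j = 16 - 2*911 + 8*519 - 1*911*519 = 16 - 1822 + 4152 - 472809 = -470463)
(-4122612 + j)/(763782 + L(-3)) = (-4122612 - 470463)/(763782 - 2225) = -4593075/761557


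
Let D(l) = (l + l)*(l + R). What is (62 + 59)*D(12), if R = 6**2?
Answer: 139392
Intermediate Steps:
R = 36
D(l) = 2*l*(36 + l) (D(l) = (l + l)*(l + 36) = (2*l)*(36 + l) = 2*l*(36 + l))
(62 + 59)*D(12) = (62 + 59)*(2*12*(36 + 12)) = 121*(2*12*48) = 121*1152 = 139392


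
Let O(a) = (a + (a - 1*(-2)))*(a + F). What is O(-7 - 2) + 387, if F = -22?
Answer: 883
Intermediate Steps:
O(a) = (-22 + a)*(2 + 2*a) (O(a) = (a + (a - 1*(-2)))*(a - 22) = (a + (a + 2))*(-22 + a) = (a + (2 + a))*(-22 + a) = (2 + 2*a)*(-22 + a) = (-22 + a)*(2 + 2*a))
O(-7 - 2) + 387 = (-44 - 42*(-7 - 2) + 2*(-7 - 2)²) + 387 = (-44 - 42*(-9) + 2*(-9)²) + 387 = (-44 + 378 + 2*81) + 387 = (-44 + 378 + 162) + 387 = 496 + 387 = 883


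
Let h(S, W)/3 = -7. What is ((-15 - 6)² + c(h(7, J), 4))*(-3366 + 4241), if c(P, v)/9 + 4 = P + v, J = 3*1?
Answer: 220500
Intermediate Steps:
J = 3
h(S, W) = -21 (h(S, W) = 3*(-7) = -21)
c(P, v) = -36 + 9*P + 9*v (c(P, v) = -36 + 9*(P + v) = -36 + (9*P + 9*v) = -36 + 9*P + 9*v)
((-15 - 6)² + c(h(7, J), 4))*(-3366 + 4241) = ((-15 - 6)² + (-36 + 9*(-21) + 9*4))*(-3366 + 4241) = ((-21)² + (-36 - 189 + 36))*875 = (441 - 189)*875 = 252*875 = 220500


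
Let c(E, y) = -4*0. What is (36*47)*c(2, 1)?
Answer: 0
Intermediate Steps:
c(E, y) = 0
(36*47)*c(2, 1) = (36*47)*0 = 1692*0 = 0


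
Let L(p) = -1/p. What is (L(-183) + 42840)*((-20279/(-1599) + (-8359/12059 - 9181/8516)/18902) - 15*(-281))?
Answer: 7913393459569110736239535/43692903734404392 ≈ 1.8111e+8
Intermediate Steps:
(L(-183) + 42840)*((-20279/(-1599) + (-8359/12059 - 9181/8516)/18902) - 15*(-281)) = (-1/(-183) + 42840)*((-20279/(-1599) + (-8359/12059 - 9181/8516)/18902) - 15*(-281)) = (-1*(-1/183) + 42840)*((-20279*(-1/1599) + (-8359*1/12059 - 9181*1/8516)*(1/18902)) + 4215) = (1/183 + 42840)*((20279/1599 + (-8359/12059 - 9181/8516)*(1/18902)) + 4215) = 7839721*((20279/1599 - 181898923/102694444*1/18902) + 4215)/183 = 7839721*((20279/1599 - 181898923/1941130380488) + 4215)/183 = 7839721*(3027991702272175/238759036800024 + 4215)/183 = (7839721/183)*(1009397331814373335/238759036800024) = 7913393459569110736239535/43692903734404392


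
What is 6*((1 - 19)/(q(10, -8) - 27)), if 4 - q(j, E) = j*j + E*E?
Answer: 108/187 ≈ 0.57754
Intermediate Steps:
q(j, E) = 4 - E² - j² (q(j, E) = 4 - (j*j + E*E) = 4 - (j² + E²) = 4 - (E² + j²) = 4 + (-E² - j²) = 4 - E² - j²)
6*((1 - 19)/(q(10, -8) - 27)) = 6*((1 - 19)/((4 - 1*(-8)² - 1*10²) - 27)) = 6*(-18/((4 - 1*64 - 1*100) - 27)) = 6*(-18/((4 - 64 - 100) - 27)) = 6*(-18/(-160 - 27)) = 6*(-18/(-187)) = 6*(-18*(-1/187)) = 6*(18/187) = 108/187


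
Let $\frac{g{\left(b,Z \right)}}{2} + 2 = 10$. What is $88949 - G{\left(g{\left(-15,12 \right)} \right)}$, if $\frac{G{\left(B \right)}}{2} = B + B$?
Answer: $88885$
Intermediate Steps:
$g{\left(b,Z \right)} = 16$ ($g{\left(b,Z \right)} = -4 + 2 \cdot 10 = -4 + 20 = 16$)
$G{\left(B \right)} = 4 B$ ($G{\left(B \right)} = 2 \left(B + B\right) = 2 \cdot 2 B = 4 B$)
$88949 - G{\left(g{\left(-15,12 \right)} \right)} = 88949 - 4 \cdot 16 = 88949 - 64 = 88885$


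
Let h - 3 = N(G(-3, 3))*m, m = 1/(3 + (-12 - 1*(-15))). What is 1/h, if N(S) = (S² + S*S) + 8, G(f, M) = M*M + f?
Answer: 3/49 ≈ 0.061224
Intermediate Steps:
G(f, M) = f + M² (G(f, M) = M² + f = f + M²)
N(S) = 8 + 2*S² (N(S) = (S² + S²) + 8 = 2*S² + 8 = 8 + 2*S²)
m = ⅙ (m = 1/(3 + (-12 + 15)) = 1/(3 + 3) = 1/6 = ⅙ ≈ 0.16667)
h = 49/3 (h = 3 + (8 + 2*(-3 + 3²)²)*(⅙) = 3 + (8 + 2*(-3 + 9)²)*(⅙) = 3 + (8 + 2*6²)*(⅙) = 3 + (8 + 2*36)*(⅙) = 3 + (8 + 72)*(⅙) = 3 + 80*(⅙) = 3 + 40/3 = 49/3 ≈ 16.333)
1/h = 1/(49/3) = 3/49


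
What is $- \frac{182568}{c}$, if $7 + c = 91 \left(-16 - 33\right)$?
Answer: $\frac{91284}{2233} \approx 40.88$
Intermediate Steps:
$c = -4466$ ($c = -7 + 91 \left(-16 - 33\right) = -7 + 91 \left(-49\right) = -7 - 4459 = -4466$)
$- \frac{182568}{c} = - \frac{182568}{-4466} = \left(-182568\right) \left(- \frac{1}{4466}\right) = \frac{91284}{2233}$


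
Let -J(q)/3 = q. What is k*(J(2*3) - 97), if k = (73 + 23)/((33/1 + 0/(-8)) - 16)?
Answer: -11040/17 ≈ -649.41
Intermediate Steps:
J(q) = -3*q
k = 96/17 (k = 96/((33*1 + 0*(-⅛)) - 16) = 96/((33 + 0) - 16) = 96/(33 - 16) = 96/17 ≈ 5.6471)
k*(J(2*3) - 97) = 96*(-6*3 - 97)/17 = 96*(-3*6 - 97)/17 = 96*(-18 - 97)/17 = (96/17)*(-115) = -11040/17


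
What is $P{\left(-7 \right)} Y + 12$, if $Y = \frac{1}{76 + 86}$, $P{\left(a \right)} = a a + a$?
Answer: $\frac{331}{27} \approx 12.259$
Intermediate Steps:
$P{\left(a \right)} = a + a^{2}$ ($P{\left(a \right)} = a^{2} + a = a + a^{2}$)
$Y = \frac{1}{162} \approx 0.0061728$
$P{\left(-7 \right)} Y + 12 = - 7 \left(1 - 7\right) \frac{1}{162} + 12 = \left(-7\right) \left(-6\right) \frac{1}{162} + 12 = 42 \cdot \frac{1}{162} + 12 = \frac{7}{27} + 12 = \frac{331}{27}$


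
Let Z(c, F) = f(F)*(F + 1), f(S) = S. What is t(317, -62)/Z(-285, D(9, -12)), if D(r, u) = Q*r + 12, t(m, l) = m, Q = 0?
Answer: 317/156 ≈ 2.0321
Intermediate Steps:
D(r, u) = 12 (D(r, u) = 0*r + 12 = 0 + 12 = 12)
Z(c, F) = F*(1 + F) (Z(c, F) = F*(F + 1) = F*(1 + F))
t(317, -62)/Z(-285, D(9, -12)) = 317/((12*(1 + 12))) = 317/((12*13)) = 317/156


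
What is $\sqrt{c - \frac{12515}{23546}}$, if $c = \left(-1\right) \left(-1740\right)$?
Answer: $\frac{5 \sqrt{38575435346}}{23546} \approx 41.707$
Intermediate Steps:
$c = 1740$
$\sqrt{c - \frac{12515}{23546}} = \sqrt{1740 - \frac{12515}{23546}} = \sqrt{\frac{40957525}{23546}} = \frac{5 \sqrt{38575435346}}{23546}$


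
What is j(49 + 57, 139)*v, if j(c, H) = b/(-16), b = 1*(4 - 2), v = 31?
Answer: -31/8 ≈ -3.8750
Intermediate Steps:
b = 2 (b = 1*2 = 2)
j(c, H) = -⅛ (j(c, H) = 2/(-16) = 2*(-1/16) = -⅛)
j(49 + 57, 139)*v = -⅛*31 = -31/8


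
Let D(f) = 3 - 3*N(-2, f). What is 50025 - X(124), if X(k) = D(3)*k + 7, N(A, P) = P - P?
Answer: 49646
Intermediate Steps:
N(A, P) = 0
D(f) = 3 (D(f) = 3 - 3*0 = 3 + 0 = 3)
X(k) = 7 + 3*k (X(k) = 3*k + 7 = 7 + 3*k)
50025 - X(124) = 50025 - (7 + 3*124) = 50025 - (7 + 372) = 50025 - 1*379 = 50025 - 379 = 49646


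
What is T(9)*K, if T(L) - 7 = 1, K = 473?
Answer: 3784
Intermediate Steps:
T(L) = 8 (T(L) = 7 + 1 = 8)
T(9)*K = 8*473 = 3784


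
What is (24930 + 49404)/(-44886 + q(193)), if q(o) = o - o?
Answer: -12389/7481 ≈ -1.6561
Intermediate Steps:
q(o) = 0
(24930 + 49404)/(-44886 + q(193)) = (24930 + 49404)/(-44886 + 0) = 74334/(-44886) = 74334*(-1/44886) = -12389/7481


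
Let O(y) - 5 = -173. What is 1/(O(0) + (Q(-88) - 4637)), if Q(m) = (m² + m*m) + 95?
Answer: 1/10778 ≈ 9.2782e-5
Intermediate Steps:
Q(m) = 95 + 2*m² (Q(m) = (m² + m²) + 95 = 2*m² + 95 = 95 + 2*m²)
O(y) = -168 (O(y) = 5 - 173 = -168)
1/(O(0) + (Q(-88) - 4637)) = 1/(-168 + ((95 + 2*(-88)²) - 4637)) = 1/(-168 + ((95 + 2*7744) - 4637)) = 1/(-168 + ((95 + 15488) - 4637)) = 1/(-168 + (15583 - 4637)) = 1/(-168 + 10946) = 1/10778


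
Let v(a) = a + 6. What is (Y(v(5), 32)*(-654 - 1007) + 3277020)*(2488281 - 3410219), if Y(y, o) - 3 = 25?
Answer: -2978331772256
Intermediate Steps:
v(a) = 6 + a
Y(y, o) = 28 (Y(y, o) = 3 + 25 = 28)
(Y(v(5), 32)*(-654 - 1007) + 3277020)*(2488281 - 3410219) = (28*(-654 - 1007) + 3277020)*(2488281 - 3410219) = (28*(-1661) + 3277020)*(-921938) = (-46508 + 3277020)*(-921938) = 3230512*(-921938) = -2978331772256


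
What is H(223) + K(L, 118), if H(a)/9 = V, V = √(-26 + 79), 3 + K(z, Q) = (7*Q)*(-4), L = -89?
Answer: -3307 + 9*√53 ≈ -3241.5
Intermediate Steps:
K(z, Q) = -3 - 28*Q (K(z, Q) = -3 + (7*Q)*(-4) = -3 - 28*Q)
V = √53 ≈ 7.2801
H(a) = 9*√53
H(223) + K(L, 118) = 9*√53 + (-3 - 28*118) = 9*√53 + (-3 - 3304) = 9*√53 - 3307 = -3307 + 9*√53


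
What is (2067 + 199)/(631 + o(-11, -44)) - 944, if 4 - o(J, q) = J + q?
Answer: -324547/345 ≈ -940.72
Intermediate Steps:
o(J, q) = 4 - J - q (o(J, q) = 4 - (J + q) = 4 + (-J - q) = 4 - J - q)
(2067 + 199)/(631 + o(-11, -44)) - 944 = (2067 + 199)/(631 + (4 - 1*(-11) - 1*(-44))) - 944 = 2266/(631 + (4 + 11 + 44)) - 944 = 2266/(631 + 59) - 944 = 2266/690 - 944 = 2266*(1/690) - 944 = 1133/345 - 944 = -324547/345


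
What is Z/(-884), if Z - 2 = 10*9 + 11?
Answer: -103/884 ≈ -0.11652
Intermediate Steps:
Z = 103 (Z = 2 + (10*9 + 11) = 2 + (90 + 11) = 2 + 101 = 103)
Z/(-884) = 103/(-884) = 103*(-1/884) = -103/884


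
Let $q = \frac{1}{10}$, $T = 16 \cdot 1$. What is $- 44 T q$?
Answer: $- \frac{352}{5} \approx -70.4$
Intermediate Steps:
$T = 16$
$q = \frac{1}{10} \approx 0.1$
$- 44 T q = \left(-44\right) 16 \cdot \frac{1}{10} = \left(-704\right) \frac{1}{10} = - \frac{352}{5}$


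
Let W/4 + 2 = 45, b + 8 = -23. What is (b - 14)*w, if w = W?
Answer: -7740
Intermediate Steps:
b = -31 (b = -8 - 23 = -31)
W = 172 (W = -8 + 4*45 = -8 + 180 = 172)
w = 172
(b - 14)*w = (-31 - 14)*172 = -45*172 = -7740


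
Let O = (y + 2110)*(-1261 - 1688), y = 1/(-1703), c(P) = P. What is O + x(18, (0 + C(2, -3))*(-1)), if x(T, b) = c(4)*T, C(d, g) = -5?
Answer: -10596604605/1703 ≈ -6.2223e+6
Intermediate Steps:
y = -1/1703 ≈ -0.00058720
x(T, b) = 4*T
O = -10596727221/1703 (O = (-1/1703 + 2110)*(-1261 - 1688) = (3593329/1703)*(-2949) = -10596727221/1703 ≈ -6.2224e+6)
O + x(18, (0 + C(2, -3))*(-1)) = -10596727221/1703 + 4*18 = -10596727221/1703 + 72 = -10596604605/1703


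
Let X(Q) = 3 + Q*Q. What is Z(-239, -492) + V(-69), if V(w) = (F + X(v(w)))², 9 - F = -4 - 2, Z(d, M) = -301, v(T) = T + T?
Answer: 363359543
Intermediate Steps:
v(T) = 2*T
F = 15 (F = 9 - (-4 - 2) = 9 - 1*(-6) = 9 + 6 = 15)
X(Q) = 3 + Q²
V(w) = (18 + 4*w²)² (V(w) = (15 + (3 + (2*w)²))² = (15 + (3 + 4*w²))² = (18 + 4*w²)²)
Z(-239, -492) + V(-69) = -301 + 4*(9 + 2*(-69)²)² = -301 + 4*(9 + 2*4761)² = -301 + 4*(9 + 9522)² = -301 + 4*9531² = -301 + 4*90839961 = -301 + 363359844 = 363359543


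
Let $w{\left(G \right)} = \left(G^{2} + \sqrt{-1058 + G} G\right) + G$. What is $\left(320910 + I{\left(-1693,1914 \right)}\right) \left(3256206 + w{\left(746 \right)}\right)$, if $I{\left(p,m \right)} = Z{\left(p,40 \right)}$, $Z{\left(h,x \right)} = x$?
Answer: $1223932554600 + 478857400 i \sqrt{78} \approx 1.2239 \cdot 10^{12} + 4.2292 \cdot 10^{9} i$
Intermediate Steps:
$I{\left(p,m \right)} = 40$
$w{\left(G \right)} = G + G^{2} + G \sqrt{-1058 + G}$ ($w{\left(G \right)} = \left(G^{2} + G \sqrt{-1058 + G}\right) + G = G + G^{2} + G \sqrt{-1058 + G}$)
$\left(320910 + I{\left(-1693,1914 \right)}\right) \left(3256206 + w{\left(746 \right)}\right) = \left(320910 + 40\right) \left(3256206 + 746 \left(1 + 746 + \sqrt{-1058 + 746}\right)\right) = 320950 \left(3256206 + 746 \left(1 + 746 + \sqrt{-312}\right)\right) = 320950 \left(3256206 + 746 \left(1 + 746 + 2 i \sqrt{78}\right)\right) = 320950 \left(3256206 + 746 \left(747 + 2 i \sqrt{78}\right)\right) = 320950 \left(3256206 + \left(557262 + 1492 i \sqrt{78}\right)\right) = 320950 \left(3813468 + 1492 i \sqrt{78}\right) = 1223932554600 + 478857400 i \sqrt{78}$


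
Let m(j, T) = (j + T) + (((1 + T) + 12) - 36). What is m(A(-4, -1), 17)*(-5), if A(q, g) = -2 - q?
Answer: -65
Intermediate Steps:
m(j, T) = -23 + j + 2*T (m(j, T) = (T + j) + ((13 + T) - 36) = (T + j) + (-23 + T) = -23 + j + 2*T)
m(A(-4, -1), 17)*(-5) = (-23 + (-2 - 1*(-4)) + 2*17)*(-5) = (-23 + (-2 + 4) + 34)*(-5) = (-23 + 2 + 34)*(-5) = 13*(-5) = -65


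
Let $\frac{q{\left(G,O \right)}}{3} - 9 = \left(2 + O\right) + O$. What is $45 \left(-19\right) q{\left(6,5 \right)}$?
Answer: $-53865$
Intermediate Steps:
$q{\left(G,O \right)} = 33 + 6 O$ ($q{\left(G,O \right)} = 27 + 3 \left(\left(2 + O\right) + O\right) = 27 + 3 \left(2 + 2 O\right) = 27 + \left(6 + 6 O\right) = 33 + 6 O$)
$45 \left(-19\right) q{\left(6,5 \right)} = 45 \left(-19\right) \left(33 + 6 \cdot 5\right) = - 855 \left(33 + 30\right) = \left(-855\right) 63 = -53865$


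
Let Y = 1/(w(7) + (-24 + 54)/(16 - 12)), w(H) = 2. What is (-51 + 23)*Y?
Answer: -56/19 ≈ -2.9474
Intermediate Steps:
Y = 2/19 (Y = 1/(2 + (-24 + 54)/(16 - 12)) = 1/(2 + 30/4) = 1/(2 + 30*(¼)) = 1/(2 + 15/2) = 1/(19/2) = 2/19 ≈ 0.10526)
(-51 + 23)*Y = (-51 + 23)*(2/19) = -28*2/19 = -56/19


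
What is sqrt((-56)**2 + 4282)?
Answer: sqrt(7418) ≈ 86.128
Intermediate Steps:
sqrt((-56)**2 + 4282) = sqrt(3136 + 4282) = sqrt(7418)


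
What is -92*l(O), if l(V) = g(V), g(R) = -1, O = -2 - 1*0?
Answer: 92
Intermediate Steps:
O = -2 (O = -2 + 0 = -2)
l(V) = -1
-92*l(O) = -92*(-1) = 92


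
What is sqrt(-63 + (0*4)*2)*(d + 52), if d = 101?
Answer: 459*I*sqrt(7) ≈ 1214.4*I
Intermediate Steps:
sqrt(-63 + (0*4)*2)*(d + 52) = sqrt(-63 + (0*4)*2)*(101 + 52) = sqrt(-63 + 0*2)*153 = sqrt(-63 + 0)*153 = sqrt(-63)*153 = (3*I*sqrt(7))*153 = 459*I*sqrt(7)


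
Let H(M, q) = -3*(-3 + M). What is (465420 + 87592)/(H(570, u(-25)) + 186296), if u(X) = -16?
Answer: 553012/184595 ≈ 2.9958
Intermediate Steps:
H(M, q) = 9 - 3*M
(465420 + 87592)/(H(570, u(-25)) + 186296) = (465420 + 87592)/((9 - 3*570) + 186296) = 553012/((9 - 1710) + 186296) = 553012/(-1701 + 186296) = 553012/184595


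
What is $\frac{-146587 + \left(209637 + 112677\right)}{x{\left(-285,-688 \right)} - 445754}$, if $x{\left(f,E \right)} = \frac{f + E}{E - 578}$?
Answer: $- \frac{222470382}{564323591} \approx -0.39422$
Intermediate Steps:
$x{\left(f,E \right)} = \frac{E + f}{-578 + E}$
$\frac{-146587 + \left(209637 + 112677\right)}{x{\left(-285,-688 \right)} - 445754} = \frac{-146587 + \left(209637 + 112677\right)}{\frac{-688 - 285}{-578 - 688} - 445754} = \frac{-146587 + 322314}{\frac{1}{-1266} \left(-973\right) - 445754} = \frac{175727}{\left(- \frac{1}{1266}\right) \left(-973\right) - 445754} = \frac{175727}{\frac{973}{1266} - 445754} = \frac{175727}{- \frac{564323591}{1266}} = 175727 \left(- \frac{1266}{564323591}\right) = - \frac{222470382}{564323591}$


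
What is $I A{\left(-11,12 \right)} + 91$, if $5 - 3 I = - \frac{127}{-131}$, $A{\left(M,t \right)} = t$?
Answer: $\frac{14033}{131} \approx 107.12$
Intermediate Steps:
$I = \frac{176}{131}$ ($I = \frac{5}{3} - \frac{\left(-127\right) \frac{1}{-131}}{3} = \frac{5}{3} - \frac{\left(-127\right) \left(- \frac{1}{131}\right)}{3} = \frac{5}{3} - \frac{127}{393} = \frac{176}{131} \approx 1.3435$)
$I A{\left(-11,12 \right)} + 91 = \frac{176}{131} \cdot 12 + 91 = \frac{2112}{131} + 91 = \frac{14033}{131}$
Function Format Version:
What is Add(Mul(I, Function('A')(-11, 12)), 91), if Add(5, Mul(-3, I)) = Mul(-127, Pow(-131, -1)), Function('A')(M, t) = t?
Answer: Rational(14033, 131) ≈ 107.12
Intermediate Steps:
I = Rational(176, 131) (I = Add(Rational(5, 3), Mul(Rational(-1, 3), Mul(-127, Pow(-131, -1)))) = Add(Rational(5, 3), Mul(Rational(-1, 3), Mul(-127, Rational(-1, 131)))) = Add(Rational(5, 3), Mul(Rational(-1, 3), Rational(127, 131))) = Add(Rational(5, 3), Rational(-127, 393)) = Rational(176, 131) ≈ 1.3435)
Add(Mul(I, Function('A')(-11, 12)), 91) = Add(Mul(Rational(176, 131), 12), 91) = Add(Rational(2112, 131), 91) = Rational(14033, 131)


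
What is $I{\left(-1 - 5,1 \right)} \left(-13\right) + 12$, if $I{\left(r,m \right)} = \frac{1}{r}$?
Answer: $\frac{85}{6} \approx 14.167$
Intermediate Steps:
$I{\left(-1 - 5,1 \right)} \left(-13\right) + 12 = \frac{1}{-1 - 5} \left(-13\right) + 12 = \frac{1}{-6} \left(-13\right) + 12 = \left(- \frac{1}{6}\right) \left(-13\right) + 12 = \frac{13}{6} + 12 = \frac{85}{6}$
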